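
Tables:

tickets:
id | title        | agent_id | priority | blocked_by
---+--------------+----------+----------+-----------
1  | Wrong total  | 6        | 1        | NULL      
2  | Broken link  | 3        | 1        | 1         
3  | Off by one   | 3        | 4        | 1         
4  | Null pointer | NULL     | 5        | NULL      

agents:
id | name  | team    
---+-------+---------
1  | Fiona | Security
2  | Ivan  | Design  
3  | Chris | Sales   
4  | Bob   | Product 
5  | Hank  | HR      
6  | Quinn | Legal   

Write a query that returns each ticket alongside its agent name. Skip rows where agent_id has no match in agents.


INNER JOIN keeps only tickets rows whose agent_id matches an id in agents. Walk through each ticket:
  - ticket 1 (Wrong total): agent_id=6 -> matches Quinn
  - ticket 2 (Broken link): agent_id=3 -> matches Chris
  - ticket 3 (Off by one): agent_id=3 -> matches Chris
  - ticket 4 (Null pointer): agent_id=NULL, no match -> dropped
So 1 of 4 rows is dropped.

SQL:
SELECT a.title, b.name AS agent
FROM tickets a
INNER JOIN agents b ON a.agent_id = b.id

Result:
title       | agent
------------+------
Wrong total | Quinn
Broken link | Chris
Off by one  | Chris


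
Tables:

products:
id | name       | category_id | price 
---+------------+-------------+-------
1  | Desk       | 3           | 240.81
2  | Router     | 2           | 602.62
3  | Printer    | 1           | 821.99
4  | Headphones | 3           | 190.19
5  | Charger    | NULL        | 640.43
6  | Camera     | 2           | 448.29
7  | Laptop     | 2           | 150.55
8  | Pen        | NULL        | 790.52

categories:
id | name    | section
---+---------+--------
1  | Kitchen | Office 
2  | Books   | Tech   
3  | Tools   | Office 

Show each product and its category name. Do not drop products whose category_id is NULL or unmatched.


LEFT JOIN keeps every row from products (the left table); where category_id has no match in categories, the category columns become NULL. Walk through each product:
  - product 1 (Desk): category_id=3 -> matches Tools
  - product 2 (Router): category_id=2 -> matches Books
  - product 3 (Printer): category_id=1 -> matches Kitchen
  - product 4 (Headphones): category_id=3 -> matches Tools
  - product 5 (Charger): category_id=NULL, no match -> kept with NULL
  - product 6 (Camera): category_id=2 -> matches Books
  - product 7 (Laptop): category_id=2 -> matches Books
  - product 8 (Pen): category_id=NULL, no match -> kept with NULL
All 8 rows appear; 2 have NULL category.

SQL:
SELECT a.name, b.name AS category
FROM products a
LEFT JOIN categories b ON a.category_id = b.id

Result:
name       | category
-----------+---------
Desk       | Tools   
Router     | Books   
Printer    | Kitchen 
Headphones | Tools   
Charger    | NULL    
Camera     | Books   
Laptop     | Books   
Pen        | NULL    


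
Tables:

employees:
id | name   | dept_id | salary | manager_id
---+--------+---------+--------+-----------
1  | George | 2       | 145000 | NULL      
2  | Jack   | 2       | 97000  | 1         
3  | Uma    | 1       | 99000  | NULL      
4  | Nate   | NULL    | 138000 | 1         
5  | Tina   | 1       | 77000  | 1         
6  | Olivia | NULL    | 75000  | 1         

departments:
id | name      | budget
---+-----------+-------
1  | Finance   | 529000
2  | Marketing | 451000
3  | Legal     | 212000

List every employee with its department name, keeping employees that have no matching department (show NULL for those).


LEFT JOIN keeps every row from employees (the left table); where dept_id has no match in departments, the department columns become NULL. Walk through each employee:
  - employee 1 (George): dept_id=2 -> matches Marketing
  - employee 2 (Jack): dept_id=2 -> matches Marketing
  - employee 3 (Uma): dept_id=1 -> matches Finance
  - employee 4 (Nate): dept_id=NULL, no match -> kept with NULL
  - employee 5 (Tina): dept_id=1 -> matches Finance
  - employee 6 (Olivia): dept_id=NULL, no match -> kept with NULL
All 6 rows appear; 2 have NULL department.

SQL:
SELECT a.name, b.name AS department
FROM employees a
LEFT JOIN departments b ON a.dept_id = b.id

Result:
name   | department
-------+-----------
George | Marketing 
Jack   | Marketing 
Uma    | Finance   
Nate   | NULL      
Tina   | Finance   
Olivia | NULL      


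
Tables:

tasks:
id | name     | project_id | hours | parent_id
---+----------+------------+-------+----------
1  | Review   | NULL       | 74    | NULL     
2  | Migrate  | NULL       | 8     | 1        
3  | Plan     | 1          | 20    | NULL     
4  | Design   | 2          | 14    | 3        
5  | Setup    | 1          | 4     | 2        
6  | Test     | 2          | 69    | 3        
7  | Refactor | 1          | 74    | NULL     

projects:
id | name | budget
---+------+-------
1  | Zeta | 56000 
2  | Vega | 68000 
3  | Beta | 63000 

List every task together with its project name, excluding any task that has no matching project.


INNER JOIN keeps only tasks rows whose project_id matches an id in projects. Walk through each task:
  - task 1 (Review): project_id=NULL, no match -> dropped
  - task 2 (Migrate): project_id=NULL, no match -> dropped
  - task 3 (Plan): project_id=1 -> matches Zeta
  - task 4 (Design): project_id=2 -> matches Vega
  - task 5 (Setup): project_id=1 -> matches Zeta
  - task 6 (Test): project_id=2 -> matches Vega
  - task 7 (Refactor): project_id=1 -> matches Zeta
So 2 of 7 rows are dropped.

SQL:
SELECT a.name, b.name AS project
FROM tasks a
INNER JOIN projects b ON a.project_id = b.id

Result:
name     | project
---------+--------
Plan     | Zeta   
Design   | Vega   
Setup    | Zeta   
Test     | Vega   
Refactor | Zeta   


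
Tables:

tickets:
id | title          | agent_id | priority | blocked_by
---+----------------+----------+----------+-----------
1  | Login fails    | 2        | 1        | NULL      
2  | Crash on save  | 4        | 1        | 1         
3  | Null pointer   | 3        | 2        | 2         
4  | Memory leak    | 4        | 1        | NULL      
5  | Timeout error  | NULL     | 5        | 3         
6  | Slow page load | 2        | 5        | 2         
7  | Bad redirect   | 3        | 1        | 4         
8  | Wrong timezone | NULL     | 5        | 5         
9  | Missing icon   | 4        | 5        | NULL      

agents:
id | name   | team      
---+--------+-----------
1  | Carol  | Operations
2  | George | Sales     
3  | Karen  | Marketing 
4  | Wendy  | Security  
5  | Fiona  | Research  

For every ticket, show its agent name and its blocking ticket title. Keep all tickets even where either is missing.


Two LEFT JOINs from the same base table tickets: one to agents via agent_id, one to tickets itself via blocked_by. Both are LEFT so every ticket is preserved.
Match against agents:
  - ticket 1 (Login fails): agent_id=2 -> matches George
  - ticket 2 (Crash on save): agent_id=4 -> matches Wendy
  - ticket 3 (Null pointer): agent_id=3 -> matches Karen
  - ticket 4 (Memory leak): agent_id=4 -> matches Wendy
  - ticket 5 (Timeout error): agent_id=NULL, no match -> kept with NULL
  - ticket 6 (Slow page load): agent_id=2 -> matches George
  - ticket 7 (Bad redirect): agent_id=3 -> matches Karen
  - ticket 8 (Wrong timezone): agent_id=NULL, no match -> kept with NULL
  - ticket 9 (Missing icon): agent_id=4 -> matches Wendy
Match against tickets (self):
  - ticket 1 (Login fails): blocked_by=NULL -> NULL
  - ticket 2 (Crash on save): blocked_by=1 -> Login fails
  - ticket 3 (Null pointer): blocked_by=2 -> Crash on save
  - ticket 4 (Memory leak): blocked_by=NULL -> NULL
  - ticket 5 (Timeout error): blocked_by=3 -> Null pointer
  - ticket 6 (Slow page load): blocked_by=2 -> Crash on save
  - ticket 7 (Bad redirect): blocked_by=4 -> Memory leak
  - ticket 8 (Wrong timezone): blocked_by=5 -> Timeout error
  - ticket 9 (Missing icon): blocked_by=NULL -> NULL

SQL:
SELECT a.title, b.name AS agent, c.title AS blocked_by
FROM tickets a
LEFT JOIN agents b ON a.agent_id = b.id
LEFT JOIN tickets c ON a.blocked_by = c.id

Result:
title          | agent  | blocked_by   
---------------+--------+--------------
Login fails    | George | NULL         
Crash on save  | Wendy  | Login fails  
Null pointer   | Karen  | Crash on save
Memory leak    | Wendy  | NULL         
Timeout error  | NULL   | Null pointer 
Slow page load | George | Crash on save
Bad redirect   | Karen  | Memory leak  
Wrong timezone | NULL   | Timeout error
Missing icon   | Wendy  | NULL         


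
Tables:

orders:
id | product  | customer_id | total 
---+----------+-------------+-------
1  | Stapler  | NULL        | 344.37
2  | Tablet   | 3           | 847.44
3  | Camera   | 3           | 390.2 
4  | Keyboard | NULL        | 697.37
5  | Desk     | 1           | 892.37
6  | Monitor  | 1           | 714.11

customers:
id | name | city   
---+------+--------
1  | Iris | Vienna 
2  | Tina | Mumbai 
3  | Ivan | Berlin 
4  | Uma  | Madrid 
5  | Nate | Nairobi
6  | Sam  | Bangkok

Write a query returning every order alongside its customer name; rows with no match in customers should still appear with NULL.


LEFT JOIN keeps every row from orders (the left table); where customer_id has no match in customers, the customer columns become NULL. Walk through each order:
  - order 1 (Stapler): customer_id=NULL, no match -> kept with NULL
  - order 2 (Tablet): customer_id=3 -> matches Ivan
  - order 3 (Camera): customer_id=3 -> matches Ivan
  - order 4 (Keyboard): customer_id=NULL, no match -> kept with NULL
  - order 5 (Desk): customer_id=1 -> matches Iris
  - order 6 (Monitor): customer_id=1 -> matches Iris
All 6 rows appear; 2 have NULL customer.

SQL:
SELECT a.product, b.name AS customer
FROM orders a
LEFT JOIN customers b ON a.customer_id = b.id

Result:
product  | customer
---------+---------
Stapler  | NULL    
Tablet   | Ivan    
Camera   | Ivan    
Keyboard | NULL    
Desk     | Iris    
Monitor  | Iris    


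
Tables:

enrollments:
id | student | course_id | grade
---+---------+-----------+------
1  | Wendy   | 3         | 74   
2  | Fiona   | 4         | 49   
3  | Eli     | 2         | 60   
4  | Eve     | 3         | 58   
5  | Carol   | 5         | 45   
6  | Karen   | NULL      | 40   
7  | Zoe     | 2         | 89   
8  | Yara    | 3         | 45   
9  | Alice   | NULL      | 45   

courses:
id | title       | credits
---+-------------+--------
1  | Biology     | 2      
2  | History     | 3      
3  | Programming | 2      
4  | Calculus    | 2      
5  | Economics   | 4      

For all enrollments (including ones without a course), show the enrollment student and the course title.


LEFT JOIN keeps every row from enrollments (the left table); where course_id has no match in courses, the course columns become NULL. Walk through each enrollment:
  - enrollment 1 (Wendy): course_id=3 -> matches Programming
  - enrollment 2 (Fiona): course_id=4 -> matches Calculus
  - enrollment 3 (Eli): course_id=2 -> matches History
  - enrollment 4 (Eve): course_id=3 -> matches Programming
  - enrollment 5 (Carol): course_id=5 -> matches Economics
  - enrollment 6 (Karen): course_id=NULL, no match -> kept with NULL
  - enrollment 7 (Zoe): course_id=2 -> matches History
  - enrollment 8 (Yara): course_id=3 -> matches Programming
  - enrollment 9 (Alice): course_id=NULL, no match -> kept with NULL
All 9 rows appear; 2 have NULL course.

SQL:
SELECT a.student, b.title AS course
FROM enrollments a
LEFT JOIN courses b ON a.course_id = b.id

Result:
student | course     
--------+------------
Wendy   | Programming
Fiona   | Calculus   
Eli     | History    
Eve     | Programming
Carol   | Economics  
Karen   | NULL       
Zoe     | History    
Yara    | Programming
Alice   | NULL       


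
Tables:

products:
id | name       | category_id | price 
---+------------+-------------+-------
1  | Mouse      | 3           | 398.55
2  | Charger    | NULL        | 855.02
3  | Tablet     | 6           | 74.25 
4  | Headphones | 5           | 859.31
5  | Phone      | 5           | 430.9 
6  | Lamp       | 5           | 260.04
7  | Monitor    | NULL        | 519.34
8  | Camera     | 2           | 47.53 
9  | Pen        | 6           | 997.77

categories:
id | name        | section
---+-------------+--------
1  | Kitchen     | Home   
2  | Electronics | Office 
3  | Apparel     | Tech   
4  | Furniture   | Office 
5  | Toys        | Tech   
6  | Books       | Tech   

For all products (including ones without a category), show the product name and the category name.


LEFT JOIN keeps every row from products (the left table); where category_id has no match in categories, the category columns become NULL. Walk through each product:
  - product 1 (Mouse): category_id=3 -> matches Apparel
  - product 2 (Charger): category_id=NULL, no match -> kept with NULL
  - product 3 (Tablet): category_id=6 -> matches Books
  - product 4 (Headphones): category_id=5 -> matches Toys
  - product 5 (Phone): category_id=5 -> matches Toys
  - product 6 (Lamp): category_id=5 -> matches Toys
  - product 7 (Monitor): category_id=NULL, no match -> kept with NULL
  - product 8 (Camera): category_id=2 -> matches Electronics
  - product 9 (Pen): category_id=6 -> matches Books
All 9 rows appear; 2 have NULL category.

SQL:
SELECT a.name, b.name AS category
FROM products a
LEFT JOIN categories b ON a.category_id = b.id

Result:
name       | category   
-----------+------------
Mouse      | Apparel    
Charger    | NULL       
Tablet     | Books      
Headphones | Toys       
Phone      | Toys       
Lamp       | Toys       
Monitor    | NULL       
Camera     | Electronics
Pen        | Books      


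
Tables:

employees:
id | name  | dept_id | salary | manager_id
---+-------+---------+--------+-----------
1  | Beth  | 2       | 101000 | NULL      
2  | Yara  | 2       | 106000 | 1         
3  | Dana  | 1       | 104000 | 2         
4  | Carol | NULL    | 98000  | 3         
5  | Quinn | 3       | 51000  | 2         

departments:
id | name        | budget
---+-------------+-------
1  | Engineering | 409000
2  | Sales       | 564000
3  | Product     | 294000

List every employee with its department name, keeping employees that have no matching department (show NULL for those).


LEFT JOIN keeps every row from employees (the left table); where dept_id has no match in departments, the department columns become NULL. Walk through each employee:
  - employee 1 (Beth): dept_id=2 -> matches Sales
  - employee 2 (Yara): dept_id=2 -> matches Sales
  - employee 3 (Dana): dept_id=1 -> matches Engineering
  - employee 4 (Carol): dept_id=NULL, no match -> kept with NULL
  - employee 5 (Quinn): dept_id=3 -> matches Product
All 5 rows appear; 1 has NULL department.

SQL:
SELECT a.name, b.name AS department
FROM employees a
LEFT JOIN departments b ON a.dept_id = b.id

Result:
name  | department 
------+------------
Beth  | Sales      
Yara  | Sales      
Dana  | Engineering
Carol | NULL       
Quinn | Product    


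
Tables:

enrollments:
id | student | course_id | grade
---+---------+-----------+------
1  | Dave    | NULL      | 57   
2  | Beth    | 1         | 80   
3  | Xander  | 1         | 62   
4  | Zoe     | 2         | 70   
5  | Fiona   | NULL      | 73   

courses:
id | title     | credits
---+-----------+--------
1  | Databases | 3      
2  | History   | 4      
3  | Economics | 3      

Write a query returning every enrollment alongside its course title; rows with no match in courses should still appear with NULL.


LEFT JOIN keeps every row from enrollments (the left table); where course_id has no match in courses, the course columns become NULL. Walk through each enrollment:
  - enrollment 1 (Dave): course_id=NULL, no match -> kept with NULL
  - enrollment 2 (Beth): course_id=1 -> matches Databases
  - enrollment 3 (Xander): course_id=1 -> matches Databases
  - enrollment 4 (Zoe): course_id=2 -> matches History
  - enrollment 5 (Fiona): course_id=NULL, no match -> kept with NULL
All 5 rows appear; 2 have NULL course.

SQL:
SELECT a.student, b.title AS course
FROM enrollments a
LEFT JOIN courses b ON a.course_id = b.id

Result:
student | course   
--------+----------
Dave    | NULL     
Beth    | Databases
Xander  | Databases
Zoe     | History  
Fiona   | NULL     


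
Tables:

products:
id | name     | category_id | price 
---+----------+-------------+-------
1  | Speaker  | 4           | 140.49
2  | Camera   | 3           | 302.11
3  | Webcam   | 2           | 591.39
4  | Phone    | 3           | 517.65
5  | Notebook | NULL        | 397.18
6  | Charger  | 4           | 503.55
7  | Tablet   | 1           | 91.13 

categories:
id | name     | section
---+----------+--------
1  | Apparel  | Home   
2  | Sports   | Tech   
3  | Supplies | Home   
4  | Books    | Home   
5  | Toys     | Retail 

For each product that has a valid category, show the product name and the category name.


INNER JOIN keeps only products rows whose category_id matches an id in categories. Walk through each product:
  - product 1 (Speaker): category_id=4 -> matches Books
  - product 2 (Camera): category_id=3 -> matches Supplies
  - product 3 (Webcam): category_id=2 -> matches Sports
  - product 4 (Phone): category_id=3 -> matches Supplies
  - product 5 (Notebook): category_id=NULL, no match -> dropped
  - product 6 (Charger): category_id=4 -> matches Books
  - product 7 (Tablet): category_id=1 -> matches Apparel
So 1 of 7 rows is dropped.

SQL:
SELECT a.name, b.name AS category
FROM products a
INNER JOIN categories b ON a.category_id = b.id

Result:
name    | category
--------+---------
Speaker | Books   
Camera  | Supplies
Webcam  | Sports  
Phone   | Supplies
Charger | Books   
Tablet  | Apparel 


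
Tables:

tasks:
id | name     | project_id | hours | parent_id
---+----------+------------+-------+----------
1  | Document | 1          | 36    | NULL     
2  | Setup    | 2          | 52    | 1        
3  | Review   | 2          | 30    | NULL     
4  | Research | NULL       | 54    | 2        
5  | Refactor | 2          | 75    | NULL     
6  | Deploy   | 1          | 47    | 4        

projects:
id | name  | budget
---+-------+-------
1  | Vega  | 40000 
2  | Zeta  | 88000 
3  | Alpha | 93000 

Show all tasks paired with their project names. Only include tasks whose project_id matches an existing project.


INNER JOIN keeps only tasks rows whose project_id matches an id in projects. Walk through each task:
  - task 1 (Document): project_id=1 -> matches Vega
  - task 2 (Setup): project_id=2 -> matches Zeta
  - task 3 (Review): project_id=2 -> matches Zeta
  - task 4 (Research): project_id=NULL, no match -> dropped
  - task 5 (Refactor): project_id=2 -> matches Zeta
  - task 6 (Deploy): project_id=1 -> matches Vega
So 1 of 6 rows is dropped.

SQL:
SELECT a.name, b.name AS project
FROM tasks a
INNER JOIN projects b ON a.project_id = b.id

Result:
name     | project
---------+--------
Document | Vega   
Setup    | Zeta   
Review   | Zeta   
Refactor | Zeta   
Deploy   | Vega   


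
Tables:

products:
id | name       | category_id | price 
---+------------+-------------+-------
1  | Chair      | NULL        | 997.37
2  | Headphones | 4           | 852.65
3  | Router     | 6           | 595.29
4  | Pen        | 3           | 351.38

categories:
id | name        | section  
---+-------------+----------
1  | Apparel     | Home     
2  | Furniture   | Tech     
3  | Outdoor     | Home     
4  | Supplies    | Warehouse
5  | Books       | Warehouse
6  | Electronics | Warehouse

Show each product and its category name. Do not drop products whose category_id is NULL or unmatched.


LEFT JOIN keeps every row from products (the left table); where category_id has no match in categories, the category columns become NULL. Walk through each product:
  - product 1 (Chair): category_id=NULL, no match -> kept with NULL
  - product 2 (Headphones): category_id=4 -> matches Supplies
  - product 3 (Router): category_id=6 -> matches Electronics
  - product 4 (Pen): category_id=3 -> matches Outdoor
All 4 rows appear; 1 has NULL category.

SQL:
SELECT a.name, b.name AS category
FROM products a
LEFT JOIN categories b ON a.category_id = b.id

Result:
name       | category   
-----------+------------
Chair      | NULL       
Headphones | Supplies   
Router     | Electronics
Pen        | Outdoor    


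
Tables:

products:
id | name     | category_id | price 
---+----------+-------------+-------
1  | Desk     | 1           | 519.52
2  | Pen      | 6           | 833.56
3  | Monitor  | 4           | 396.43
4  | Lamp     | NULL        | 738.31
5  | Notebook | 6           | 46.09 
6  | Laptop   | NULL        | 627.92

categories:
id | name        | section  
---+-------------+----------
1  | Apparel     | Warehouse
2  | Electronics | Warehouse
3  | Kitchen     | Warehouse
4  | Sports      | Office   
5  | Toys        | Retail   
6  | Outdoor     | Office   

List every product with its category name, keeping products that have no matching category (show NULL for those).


LEFT JOIN keeps every row from products (the left table); where category_id has no match in categories, the category columns become NULL. Walk through each product:
  - product 1 (Desk): category_id=1 -> matches Apparel
  - product 2 (Pen): category_id=6 -> matches Outdoor
  - product 3 (Monitor): category_id=4 -> matches Sports
  - product 4 (Lamp): category_id=NULL, no match -> kept with NULL
  - product 5 (Notebook): category_id=6 -> matches Outdoor
  - product 6 (Laptop): category_id=NULL, no match -> kept with NULL
All 6 rows appear; 2 have NULL category.

SQL:
SELECT a.name, b.name AS category
FROM products a
LEFT JOIN categories b ON a.category_id = b.id

Result:
name     | category
---------+---------
Desk     | Apparel 
Pen      | Outdoor 
Monitor  | Sports  
Lamp     | NULL    
Notebook | Outdoor 
Laptop   | NULL    


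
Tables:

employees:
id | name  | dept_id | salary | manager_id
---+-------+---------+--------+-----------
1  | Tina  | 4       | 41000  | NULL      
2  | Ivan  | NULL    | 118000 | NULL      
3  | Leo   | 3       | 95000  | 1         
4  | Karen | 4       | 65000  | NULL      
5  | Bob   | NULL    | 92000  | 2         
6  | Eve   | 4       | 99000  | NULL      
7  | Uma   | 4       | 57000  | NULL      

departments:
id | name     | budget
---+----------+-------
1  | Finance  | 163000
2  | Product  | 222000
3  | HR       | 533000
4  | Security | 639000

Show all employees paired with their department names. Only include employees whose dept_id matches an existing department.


INNER JOIN keeps only employees rows whose dept_id matches an id in departments. Walk through each employee:
  - employee 1 (Tina): dept_id=4 -> matches Security
  - employee 2 (Ivan): dept_id=NULL, no match -> dropped
  - employee 3 (Leo): dept_id=3 -> matches HR
  - employee 4 (Karen): dept_id=4 -> matches Security
  - employee 5 (Bob): dept_id=NULL, no match -> dropped
  - employee 6 (Eve): dept_id=4 -> matches Security
  - employee 7 (Uma): dept_id=4 -> matches Security
So 2 of 7 rows are dropped.

SQL:
SELECT a.name, b.name AS department
FROM employees a
INNER JOIN departments b ON a.dept_id = b.id

Result:
name  | department
------+-----------
Tina  | Security  
Leo   | HR        
Karen | Security  
Eve   | Security  
Uma   | Security  


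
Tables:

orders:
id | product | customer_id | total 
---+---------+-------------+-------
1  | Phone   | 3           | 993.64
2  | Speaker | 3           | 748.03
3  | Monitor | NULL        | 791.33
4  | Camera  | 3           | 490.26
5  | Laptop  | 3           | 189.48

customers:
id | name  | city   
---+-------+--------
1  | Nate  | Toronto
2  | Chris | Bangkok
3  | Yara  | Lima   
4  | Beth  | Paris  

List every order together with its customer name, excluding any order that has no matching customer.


INNER JOIN keeps only orders rows whose customer_id matches an id in customers. Walk through each order:
  - order 1 (Phone): customer_id=3 -> matches Yara
  - order 2 (Speaker): customer_id=3 -> matches Yara
  - order 3 (Monitor): customer_id=NULL, no match -> dropped
  - order 4 (Camera): customer_id=3 -> matches Yara
  - order 5 (Laptop): customer_id=3 -> matches Yara
So 1 of 5 rows is dropped.

SQL:
SELECT a.product, b.name AS customer
FROM orders a
INNER JOIN customers b ON a.customer_id = b.id

Result:
product | customer
--------+---------
Phone   | Yara    
Speaker | Yara    
Camera  | Yara    
Laptop  | Yara    


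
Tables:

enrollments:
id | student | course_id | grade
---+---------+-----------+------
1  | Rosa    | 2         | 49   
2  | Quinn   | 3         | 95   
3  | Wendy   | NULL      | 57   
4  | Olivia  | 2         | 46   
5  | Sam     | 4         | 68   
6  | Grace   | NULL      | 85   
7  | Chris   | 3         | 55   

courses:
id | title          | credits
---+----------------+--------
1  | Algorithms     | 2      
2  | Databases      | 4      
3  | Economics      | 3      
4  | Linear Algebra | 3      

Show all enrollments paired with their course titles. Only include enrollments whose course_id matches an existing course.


INNER JOIN keeps only enrollments rows whose course_id matches an id in courses. Walk through each enrollment:
  - enrollment 1 (Rosa): course_id=2 -> matches Databases
  - enrollment 2 (Quinn): course_id=3 -> matches Economics
  - enrollment 3 (Wendy): course_id=NULL, no match -> dropped
  - enrollment 4 (Olivia): course_id=2 -> matches Databases
  - enrollment 5 (Sam): course_id=4 -> matches Linear Algebra
  - enrollment 6 (Grace): course_id=NULL, no match -> dropped
  - enrollment 7 (Chris): course_id=3 -> matches Economics
So 2 of 7 rows are dropped.

SQL:
SELECT a.student, b.title AS course
FROM enrollments a
INNER JOIN courses b ON a.course_id = b.id

Result:
student | course        
--------+---------------
Rosa    | Databases     
Quinn   | Economics     
Olivia  | Databases     
Sam     | Linear Algebra
Chris   | Economics     


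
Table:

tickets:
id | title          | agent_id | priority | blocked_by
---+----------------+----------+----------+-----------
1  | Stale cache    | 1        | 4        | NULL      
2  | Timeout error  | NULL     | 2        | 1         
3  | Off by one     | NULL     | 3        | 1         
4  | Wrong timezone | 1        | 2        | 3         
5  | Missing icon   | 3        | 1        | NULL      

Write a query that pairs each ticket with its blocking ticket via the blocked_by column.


This is a self-join: tickets is joined to a second copy of itself, matching each row's blocked_by to another row's id. Use LEFT JOIN so rows with blocked_by=NULL are kept.
  - ticket 1 (Stale cache): blocked_by=NULL -> NULL
  - ticket 2 (Timeout error): blocked_by=1 -> Stale cache
  - ticket 3 (Off by one): blocked_by=1 -> Stale cache
  - ticket 4 (Wrong timezone): blocked_by=3 -> Off by one
  - ticket 5 (Missing icon): blocked_by=NULL -> NULL

SQL:
SELECT a.title AS item, b.title AS blocked_by
FROM tickets a
LEFT JOIN tickets b ON a.blocked_by = b.id

Result:
item           | blocked_by 
---------------+------------
Stale cache    | NULL       
Timeout error  | Stale cache
Off by one     | Stale cache
Wrong timezone | Off by one 
Missing icon   | NULL       


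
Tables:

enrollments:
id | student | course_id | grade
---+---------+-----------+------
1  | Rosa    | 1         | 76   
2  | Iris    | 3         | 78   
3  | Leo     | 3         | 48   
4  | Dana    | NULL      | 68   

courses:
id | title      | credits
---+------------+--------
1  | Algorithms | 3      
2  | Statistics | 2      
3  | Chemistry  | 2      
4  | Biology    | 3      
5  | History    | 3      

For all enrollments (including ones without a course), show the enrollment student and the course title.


LEFT JOIN keeps every row from enrollments (the left table); where course_id has no match in courses, the course columns become NULL. Walk through each enrollment:
  - enrollment 1 (Rosa): course_id=1 -> matches Algorithms
  - enrollment 2 (Iris): course_id=3 -> matches Chemistry
  - enrollment 3 (Leo): course_id=3 -> matches Chemistry
  - enrollment 4 (Dana): course_id=NULL, no match -> kept with NULL
All 4 rows appear; 1 has NULL course.

SQL:
SELECT a.student, b.title AS course
FROM enrollments a
LEFT JOIN courses b ON a.course_id = b.id

Result:
student | course    
--------+-----------
Rosa    | Algorithms
Iris    | Chemistry 
Leo     | Chemistry 
Dana    | NULL      


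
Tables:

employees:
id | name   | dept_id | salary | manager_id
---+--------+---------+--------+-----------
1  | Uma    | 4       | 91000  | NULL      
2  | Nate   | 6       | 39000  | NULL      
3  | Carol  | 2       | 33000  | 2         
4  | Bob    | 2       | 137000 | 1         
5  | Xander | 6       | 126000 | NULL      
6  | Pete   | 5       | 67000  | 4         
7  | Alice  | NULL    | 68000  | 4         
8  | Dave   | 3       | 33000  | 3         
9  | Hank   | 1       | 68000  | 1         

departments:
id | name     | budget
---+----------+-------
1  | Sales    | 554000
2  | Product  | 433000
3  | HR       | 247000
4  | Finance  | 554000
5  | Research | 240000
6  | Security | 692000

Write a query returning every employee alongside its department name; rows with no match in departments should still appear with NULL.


LEFT JOIN keeps every row from employees (the left table); where dept_id has no match in departments, the department columns become NULL. Walk through each employee:
  - employee 1 (Uma): dept_id=4 -> matches Finance
  - employee 2 (Nate): dept_id=6 -> matches Security
  - employee 3 (Carol): dept_id=2 -> matches Product
  - employee 4 (Bob): dept_id=2 -> matches Product
  - employee 5 (Xander): dept_id=6 -> matches Security
  - employee 6 (Pete): dept_id=5 -> matches Research
  - employee 7 (Alice): dept_id=NULL, no match -> kept with NULL
  - employee 8 (Dave): dept_id=3 -> matches HR
  - employee 9 (Hank): dept_id=1 -> matches Sales
All 9 rows appear; 1 has NULL department.

SQL:
SELECT a.name, b.name AS department
FROM employees a
LEFT JOIN departments b ON a.dept_id = b.id

Result:
name   | department
-------+-----------
Uma    | Finance   
Nate   | Security  
Carol  | Product   
Bob    | Product   
Xander | Security  
Pete   | Research  
Alice  | NULL      
Dave   | HR        
Hank   | Sales     


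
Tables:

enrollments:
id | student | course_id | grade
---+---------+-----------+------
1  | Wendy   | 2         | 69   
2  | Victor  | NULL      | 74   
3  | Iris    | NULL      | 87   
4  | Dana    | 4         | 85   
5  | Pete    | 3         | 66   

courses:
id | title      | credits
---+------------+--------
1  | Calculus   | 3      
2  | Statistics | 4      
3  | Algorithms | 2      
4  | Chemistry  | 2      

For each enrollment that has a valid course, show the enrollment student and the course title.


INNER JOIN keeps only enrollments rows whose course_id matches an id in courses. Walk through each enrollment:
  - enrollment 1 (Wendy): course_id=2 -> matches Statistics
  - enrollment 2 (Victor): course_id=NULL, no match -> dropped
  - enrollment 3 (Iris): course_id=NULL, no match -> dropped
  - enrollment 4 (Dana): course_id=4 -> matches Chemistry
  - enrollment 5 (Pete): course_id=3 -> matches Algorithms
So 2 of 5 rows are dropped.

SQL:
SELECT a.student, b.title AS course
FROM enrollments a
INNER JOIN courses b ON a.course_id = b.id

Result:
student | course    
--------+-----------
Wendy   | Statistics
Dana    | Chemistry 
Pete    | Algorithms


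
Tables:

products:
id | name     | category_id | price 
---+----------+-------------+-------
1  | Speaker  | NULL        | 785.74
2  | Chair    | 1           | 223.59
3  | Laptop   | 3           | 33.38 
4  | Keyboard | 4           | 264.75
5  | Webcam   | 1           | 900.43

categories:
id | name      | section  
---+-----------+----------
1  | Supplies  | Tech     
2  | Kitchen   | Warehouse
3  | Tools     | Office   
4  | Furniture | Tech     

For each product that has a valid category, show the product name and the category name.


INNER JOIN keeps only products rows whose category_id matches an id in categories. Walk through each product:
  - product 1 (Speaker): category_id=NULL, no match -> dropped
  - product 2 (Chair): category_id=1 -> matches Supplies
  - product 3 (Laptop): category_id=3 -> matches Tools
  - product 4 (Keyboard): category_id=4 -> matches Furniture
  - product 5 (Webcam): category_id=1 -> matches Supplies
So 1 of 5 rows is dropped.

SQL:
SELECT a.name, b.name AS category
FROM products a
INNER JOIN categories b ON a.category_id = b.id

Result:
name     | category 
---------+----------
Chair    | Supplies 
Laptop   | Tools    
Keyboard | Furniture
Webcam   | Supplies 


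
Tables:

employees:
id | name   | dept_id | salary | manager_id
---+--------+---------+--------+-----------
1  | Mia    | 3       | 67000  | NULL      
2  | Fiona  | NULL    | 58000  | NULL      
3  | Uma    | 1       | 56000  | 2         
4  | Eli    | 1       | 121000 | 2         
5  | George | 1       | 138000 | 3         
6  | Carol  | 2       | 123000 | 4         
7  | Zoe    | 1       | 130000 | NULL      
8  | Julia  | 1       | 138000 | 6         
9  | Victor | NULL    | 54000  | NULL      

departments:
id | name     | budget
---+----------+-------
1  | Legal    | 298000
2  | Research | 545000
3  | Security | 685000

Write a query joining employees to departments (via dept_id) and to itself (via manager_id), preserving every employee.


Two LEFT JOINs from the same base table employees: one to departments via dept_id, one to employees itself via manager_id. Both are LEFT so every employee is preserved.
Match against departments:
  - employee 1 (Mia): dept_id=3 -> matches Security
  - employee 2 (Fiona): dept_id=NULL, no match -> kept with NULL
  - employee 3 (Uma): dept_id=1 -> matches Legal
  - employee 4 (Eli): dept_id=1 -> matches Legal
  - employee 5 (George): dept_id=1 -> matches Legal
  - employee 6 (Carol): dept_id=2 -> matches Research
  - employee 7 (Zoe): dept_id=1 -> matches Legal
  - employee 8 (Julia): dept_id=1 -> matches Legal
  - employee 9 (Victor): dept_id=NULL, no match -> kept with NULL
Match against employees (self):
  - employee 1 (Mia): manager_id=NULL -> NULL
  - employee 2 (Fiona): manager_id=NULL -> NULL
  - employee 3 (Uma): manager_id=2 -> Fiona
  - employee 4 (Eli): manager_id=2 -> Fiona
  - employee 5 (George): manager_id=3 -> Uma
  - employee 6 (Carol): manager_id=4 -> Eli
  - employee 7 (Zoe): manager_id=NULL -> NULL
  - employee 8 (Julia): manager_id=6 -> Carol
  - employee 9 (Victor): manager_id=NULL -> NULL

SQL:
SELECT a.name, b.name AS department, c.name AS manager
FROM employees a
LEFT JOIN departments b ON a.dept_id = b.id
LEFT JOIN employees c ON a.manager_id = c.id

Result:
name   | department | manager
-------+------------+--------
Mia    | Security   | NULL   
Fiona  | NULL       | NULL   
Uma    | Legal      | Fiona  
Eli    | Legal      | Fiona  
George | Legal      | Uma    
Carol  | Research   | Eli    
Zoe    | Legal      | NULL   
Julia  | Legal      | Carol  
Victor | NULL       | NULL   


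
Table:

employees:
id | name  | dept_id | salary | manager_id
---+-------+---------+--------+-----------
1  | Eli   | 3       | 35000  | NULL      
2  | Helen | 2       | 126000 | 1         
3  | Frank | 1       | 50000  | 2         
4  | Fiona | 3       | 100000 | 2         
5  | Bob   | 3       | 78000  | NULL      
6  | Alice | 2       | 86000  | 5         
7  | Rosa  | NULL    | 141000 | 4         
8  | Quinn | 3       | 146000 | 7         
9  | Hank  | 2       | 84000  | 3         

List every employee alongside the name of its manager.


This is a self-join: employees is joined to a second copy of itself, matching each row's manager_id to another row's id. Use LEFT JOIN so rows with manager_id=NULL are kept.
  - employee 1 (Eli): manager_id=NULL -> NULL
  - employee 2 (Helen): manager_id=1 -> Eli
  - employee 3 (Frank): manager_id=2 -> Helen
  - employee 4 (Fiona): manager_id=2 -> Helen
  - employee 5 (Bob): manager_id=NULL -> NULL
  - employee 6 (Alice): manager_id=5 -> Bob
  - employee 7 (Rosa): manager_id=4 -> Fiona
  - employee 8 (Quinn): manager_id=7 -> Rosa
  - employee 9 (Hank): manager_id=3 -> Frank

SQL:
SELECT a.name AS item, b.name AS manager
FROM employees a
LEFT JOIN employees b ON a.manager_id = b.id

Result:
item  | manager
------+--------
Eli   | NULL   
Helen | Eli    
Frank | Helen  
Fiona | Helen  
Bob   | NULL   
Alice | Bob    
Rosa  | Fiona  
Quinn | Rosa   
Hank  | Frank  


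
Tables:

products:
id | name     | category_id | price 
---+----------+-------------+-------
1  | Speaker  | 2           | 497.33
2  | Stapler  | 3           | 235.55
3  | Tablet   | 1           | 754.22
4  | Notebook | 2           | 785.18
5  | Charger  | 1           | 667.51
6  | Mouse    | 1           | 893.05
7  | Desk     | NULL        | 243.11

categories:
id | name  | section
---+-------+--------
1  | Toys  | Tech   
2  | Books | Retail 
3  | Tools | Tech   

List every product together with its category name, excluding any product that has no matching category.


INNER JOIN keeps only products rows whose category_id matches an id in categories. Walk through each product:
  - product 1 (Speaker): category_id=2 -> matches Books
  - product 2 (Stapler): category_id=3 -> matches Tools
  - product 3 (Tablet): category_id=1 -> matches Toys
  - product 4 (Notebook): category_id=2 -> matches Books
  - product 5 (Charger): category_id=1 -> matches Toys
  - product 6 (Mouse): category_id=1 -> matches Toys
  - product 7 (Desk): category_id=NULL, no match -> dropped
So 1 of 7 rows is dropped.

SQL:
SELECT a.name, b.name AS category
FROM products a
INNER JOIN categories b ON a.category_id = b.id

Result:
name     | category
---------+---------
Speaker  | Books   
Stapler  | Tools   
Tablet   | Toys    
Notebook | Books   
Charger  | Toys    
Mouse    | Toys    


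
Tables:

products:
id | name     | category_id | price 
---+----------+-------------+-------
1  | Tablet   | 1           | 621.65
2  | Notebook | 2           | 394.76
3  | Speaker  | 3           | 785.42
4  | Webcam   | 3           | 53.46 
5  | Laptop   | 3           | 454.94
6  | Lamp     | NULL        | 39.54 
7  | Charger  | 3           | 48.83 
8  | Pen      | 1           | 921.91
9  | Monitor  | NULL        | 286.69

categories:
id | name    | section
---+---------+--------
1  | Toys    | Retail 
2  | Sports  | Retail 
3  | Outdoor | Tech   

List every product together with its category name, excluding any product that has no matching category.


INNER JOIN keeps only products rows whose category_id matches an id in categories. Walk through each product:
  - product 1 (Tablet): category_id=1 -> matches Toys
  - product 2 (Notebook): category_id=2 -> matches Sports
  - product 3 (Speaker): category_id=3 -> matches Outdoor
  - product 4 (Webcam): category_id=3 -> matches Outdoor
  - product 5 (Laptop): category_id=3 -> matches Outdoor
  - product 6 (Lamp): category_id=NULL, no match -> dropped
  - product 7 (Charger): category_id=3 -> matches Outdoor
  - product 8 (Pen): category_id=1 -> matches Toys
  - product 9 (Monitor): category_id=NULL, no match -> dropped
So 2 of 9 rows are dropped.

SQL:
SELECT a.name, b.name AS category
FROM products a
INNER JOIN categories b ON a.category_id = b.id

Result:
name     | category
---------+---------
Tablet   | Toys    
Notebook | Sports  
Speaker  | Outdoor 
Webcam   | Outdoor 
Laptop   | Outdoor 
Charger  | Outdoor 
Pen      | Toys    


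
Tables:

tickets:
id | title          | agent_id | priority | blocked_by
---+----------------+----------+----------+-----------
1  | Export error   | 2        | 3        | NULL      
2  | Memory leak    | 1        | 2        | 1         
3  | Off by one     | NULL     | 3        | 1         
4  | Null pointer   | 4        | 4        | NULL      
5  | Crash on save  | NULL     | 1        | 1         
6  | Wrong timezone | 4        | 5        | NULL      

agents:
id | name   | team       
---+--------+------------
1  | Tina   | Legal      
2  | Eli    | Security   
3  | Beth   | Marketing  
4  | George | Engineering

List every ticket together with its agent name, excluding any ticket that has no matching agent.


INNER JOIN keeps only tickets rows whose agent_id matches an id in agents. Walk through each ticket:
  - ticket 1 (Export error): agent_id=2 -> matches Eli
  - ticket 2 (Memory leak): agent_id=1 -> matches Tina
  - ticket 3 (Off by one): agent_id=NULL, no match -> dropped
  - ticket 4 (Null pointer): agent_id=4 -> matches George
  - ticket 5 (Crash on save): agent_id=NULL, no match -> dropped
  - ticket 6 (Wrong timezone): agent_id=4 -> matches George
So 2 of 6 rows are dropped.

SQL:
SELECT a.title, b.name AS agent
FROM tickets a
INNER JOIN agents b ON a.agent_id = b.id

Result:
title          | agent 
---------------+-------
Export error   | Eli   
Memory leak    | Tina  
Null pointer   | George
Wrong timezone | George
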